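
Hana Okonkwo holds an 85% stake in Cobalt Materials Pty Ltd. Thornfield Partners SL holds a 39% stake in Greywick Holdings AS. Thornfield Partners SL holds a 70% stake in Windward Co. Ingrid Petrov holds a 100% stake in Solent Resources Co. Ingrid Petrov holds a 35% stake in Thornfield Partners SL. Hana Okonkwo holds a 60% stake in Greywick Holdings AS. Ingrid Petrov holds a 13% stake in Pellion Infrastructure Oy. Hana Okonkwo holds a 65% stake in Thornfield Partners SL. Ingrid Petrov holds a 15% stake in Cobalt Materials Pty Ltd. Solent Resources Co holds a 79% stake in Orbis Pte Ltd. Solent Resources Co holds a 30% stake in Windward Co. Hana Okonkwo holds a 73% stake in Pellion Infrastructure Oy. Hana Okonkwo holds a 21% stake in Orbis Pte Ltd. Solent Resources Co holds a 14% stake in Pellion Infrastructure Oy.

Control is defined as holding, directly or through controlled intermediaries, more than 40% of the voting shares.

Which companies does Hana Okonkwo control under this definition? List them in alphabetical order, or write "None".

Hana holds 85% of Cobalt, so Hana controls Cobalt.
Hana holds 65% of Thornfield, so Hana controls Thornfield.
Hana holds 73% of Pellion, so Hana controls Pellion.
Hana and Thornfield together hold 60% + 39% = 99% of Greywick, so Hana controls Greywick.
Thornfield holds 70% of Windward, so Hana controls Windward.
No other company's threshold is met.

Cobalt Materials Pty Ltd, Greywick Holdings AS, Pellion Infrastructure Oy, Thornfield Partners SL, Windward Co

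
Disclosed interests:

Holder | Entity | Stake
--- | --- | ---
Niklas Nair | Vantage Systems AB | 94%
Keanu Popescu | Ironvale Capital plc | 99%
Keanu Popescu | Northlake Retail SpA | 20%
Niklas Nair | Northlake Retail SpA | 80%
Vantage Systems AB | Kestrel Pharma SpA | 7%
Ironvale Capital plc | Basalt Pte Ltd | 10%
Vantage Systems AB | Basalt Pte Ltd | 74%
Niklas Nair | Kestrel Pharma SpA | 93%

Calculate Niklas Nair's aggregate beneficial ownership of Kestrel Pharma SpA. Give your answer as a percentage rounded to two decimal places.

Niklas reaches Kestrel along 2 paths.
Via Vantage: 94% × 7% = 6.58%.
Direct stake: 93% = 93%.
Total: 6.58% + 93% = 99.58%.

99.58%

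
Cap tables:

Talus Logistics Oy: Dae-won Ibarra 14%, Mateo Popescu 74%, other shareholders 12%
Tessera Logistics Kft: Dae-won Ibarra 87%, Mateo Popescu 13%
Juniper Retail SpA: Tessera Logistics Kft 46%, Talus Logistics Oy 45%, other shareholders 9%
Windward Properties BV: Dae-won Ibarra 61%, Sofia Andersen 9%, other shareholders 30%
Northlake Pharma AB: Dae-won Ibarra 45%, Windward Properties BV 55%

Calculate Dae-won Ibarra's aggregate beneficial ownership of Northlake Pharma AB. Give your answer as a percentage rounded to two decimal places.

Dae-won reaches Northlake along 2 paths.
Direct stake: 45% = 45%.
Via Windward: 61% × 55% = 33.55%.
Total: 45% + 33.55% = 78.55%.

78.55%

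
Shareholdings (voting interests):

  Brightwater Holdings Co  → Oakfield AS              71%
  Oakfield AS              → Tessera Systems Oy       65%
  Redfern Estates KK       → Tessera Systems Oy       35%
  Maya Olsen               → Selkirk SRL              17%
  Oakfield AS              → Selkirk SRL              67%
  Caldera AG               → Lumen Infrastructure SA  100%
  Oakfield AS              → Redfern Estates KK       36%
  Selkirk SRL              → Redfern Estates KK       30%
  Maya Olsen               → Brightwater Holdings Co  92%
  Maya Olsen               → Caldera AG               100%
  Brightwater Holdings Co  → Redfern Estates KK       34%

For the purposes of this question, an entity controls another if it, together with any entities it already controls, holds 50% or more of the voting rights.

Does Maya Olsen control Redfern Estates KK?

Maya holds 92% of Brightwater, so Maya controls Brightwater.
Brightwater holds 71% of Oakfield, so Maya controls Oakfield.
Maya and Oakfield together hold 17% + 67% = 84% of Selkirk, so Maya controls Selkirk.
Brightwater and Oakfield and Selkirk together hold 34% + 36% + 30% = 100% of Redfern, so Maya controls Redfern.

Yes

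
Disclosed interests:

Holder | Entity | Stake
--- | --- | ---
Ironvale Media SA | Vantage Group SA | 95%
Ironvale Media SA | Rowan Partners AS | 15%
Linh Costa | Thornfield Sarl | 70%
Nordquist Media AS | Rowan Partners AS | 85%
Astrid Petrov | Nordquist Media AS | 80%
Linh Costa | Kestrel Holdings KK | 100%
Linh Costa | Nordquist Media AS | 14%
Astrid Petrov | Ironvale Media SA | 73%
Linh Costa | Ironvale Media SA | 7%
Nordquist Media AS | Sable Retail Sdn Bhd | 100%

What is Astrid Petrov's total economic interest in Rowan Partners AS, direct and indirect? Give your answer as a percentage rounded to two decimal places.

78.95%

Astrid reaches Rowan along 2 paths.
Via Nordquist: 80% × 85% = 68%.
Via Ironvale: 73% × 15% = 10.95%.
Total: 68% + 10.95% = 78.95%.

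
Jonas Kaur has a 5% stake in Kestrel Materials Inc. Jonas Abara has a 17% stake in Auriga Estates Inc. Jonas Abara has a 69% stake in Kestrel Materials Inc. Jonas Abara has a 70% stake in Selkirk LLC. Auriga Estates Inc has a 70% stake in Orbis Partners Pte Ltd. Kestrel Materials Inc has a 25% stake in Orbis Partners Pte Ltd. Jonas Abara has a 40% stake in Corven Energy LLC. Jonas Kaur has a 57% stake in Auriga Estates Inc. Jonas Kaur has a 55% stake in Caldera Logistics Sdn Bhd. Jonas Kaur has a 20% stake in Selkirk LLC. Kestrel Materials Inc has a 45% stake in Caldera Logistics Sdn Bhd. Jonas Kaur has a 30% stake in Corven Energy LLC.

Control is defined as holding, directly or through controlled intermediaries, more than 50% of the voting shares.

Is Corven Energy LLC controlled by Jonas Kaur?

Jonas Kaur holds 57% of Auriga, so Jonas Kaur controls Auriga.
Auriga holds 70% of Orbis, so Jonas Kaur controls Orbis.
Jonas Kaur holds 55% of Caldera, so Jonas Kaur controls Caldera.
In Corven, Jonas Kaur's side holds only 30%, not > 50%.
So Jonas Kaur does not control Corven.

No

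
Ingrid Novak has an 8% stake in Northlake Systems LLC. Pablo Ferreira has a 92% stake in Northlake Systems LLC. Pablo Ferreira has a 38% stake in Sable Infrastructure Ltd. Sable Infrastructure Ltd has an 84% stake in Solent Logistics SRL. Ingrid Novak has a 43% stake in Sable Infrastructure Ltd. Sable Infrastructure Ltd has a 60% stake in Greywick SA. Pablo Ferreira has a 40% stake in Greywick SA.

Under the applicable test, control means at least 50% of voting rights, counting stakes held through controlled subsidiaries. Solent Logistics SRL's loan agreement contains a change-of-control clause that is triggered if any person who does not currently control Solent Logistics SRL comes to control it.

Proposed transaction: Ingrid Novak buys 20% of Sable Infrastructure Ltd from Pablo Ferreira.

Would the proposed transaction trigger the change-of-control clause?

The purchase adds only to Ingrid's holdings (Pablo's stake shrinks), so Ingrid is the only person who could newly come to control Solent.
Ingrid's largest direct stake is 43% in Sable, which does not meet the threshold, so Ingrid controls no company.
Neither Ingrid nor any entity Ingrid controls holds any voting interest in Solent.
So before the transaction, Ingrid does not control Solent.
After the purchase, Ingrid's direct stake in Sable rises to 43% + 20% = 63%, and Pablo's stake falls to 18%.
Ingrid holds 63% of Sable, so Ingrid controls Sable.
Sable holds 84% of Solent, so Ingrid controls Solent.
Ingrid did not control Solent before and does after, so the clause is triggered.

Yes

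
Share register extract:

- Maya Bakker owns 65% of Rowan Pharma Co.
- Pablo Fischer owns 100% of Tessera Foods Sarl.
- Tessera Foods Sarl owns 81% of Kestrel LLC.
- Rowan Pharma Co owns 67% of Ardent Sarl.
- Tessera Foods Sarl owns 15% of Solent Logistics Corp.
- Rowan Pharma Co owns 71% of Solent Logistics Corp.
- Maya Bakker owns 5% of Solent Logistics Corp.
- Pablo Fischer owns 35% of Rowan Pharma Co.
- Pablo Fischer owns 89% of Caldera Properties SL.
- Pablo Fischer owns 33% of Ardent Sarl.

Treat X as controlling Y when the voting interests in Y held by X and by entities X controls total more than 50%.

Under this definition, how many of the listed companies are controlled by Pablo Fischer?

3

Pablo holds 89% of Caldera, so Pablo controls Caldera.
Pablo holds 100% of Tessera, so Pablo controls Tessera.
Tessera holds 81% of Kestrel, so Pablo controls Kestrel.
No other company's threshold is met.
Pablo controls 3 companies.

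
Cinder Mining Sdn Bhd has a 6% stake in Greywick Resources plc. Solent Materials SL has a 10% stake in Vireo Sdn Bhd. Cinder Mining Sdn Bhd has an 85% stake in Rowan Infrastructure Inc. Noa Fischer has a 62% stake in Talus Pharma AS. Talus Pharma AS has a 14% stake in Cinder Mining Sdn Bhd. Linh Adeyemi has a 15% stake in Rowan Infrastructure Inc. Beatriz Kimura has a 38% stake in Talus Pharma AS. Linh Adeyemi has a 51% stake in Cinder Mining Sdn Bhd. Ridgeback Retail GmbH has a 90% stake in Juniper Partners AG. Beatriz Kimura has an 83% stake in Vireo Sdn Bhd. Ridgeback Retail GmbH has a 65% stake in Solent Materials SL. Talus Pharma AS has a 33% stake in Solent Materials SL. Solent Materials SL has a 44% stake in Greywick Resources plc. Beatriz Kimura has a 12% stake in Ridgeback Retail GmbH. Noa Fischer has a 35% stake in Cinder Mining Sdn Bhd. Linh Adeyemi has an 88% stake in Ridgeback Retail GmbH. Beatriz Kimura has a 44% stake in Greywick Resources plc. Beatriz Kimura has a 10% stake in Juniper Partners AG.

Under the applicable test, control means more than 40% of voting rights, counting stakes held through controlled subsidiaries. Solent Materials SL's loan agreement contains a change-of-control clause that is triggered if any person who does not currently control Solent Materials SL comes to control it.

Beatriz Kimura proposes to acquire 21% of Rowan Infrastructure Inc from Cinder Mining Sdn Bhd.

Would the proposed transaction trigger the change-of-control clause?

The purchase adds only to Beatriz's holdings (Cinder's stake shrinks), so Beatriz is the only person who could newly come to control Solent.
Beatriz holds 83% of Vireo, so Beatriz controls Vireo.
Beatriz holds 44% of Greywick, so Beatriz controls Greywick.
Neither Beatriz nor any entity Beatriz controls holds any voting interest in Solent.
So before the transaction, Beatriz does not control Solent.
After the purchase, Beatriz holds 21% of Rowan directly, and Cinder's stake falls to 64%.
Beatriz's side now holds 21% of Rowan, not > 40%, so Beatriz still does not control Rowan.
After the transaction, neither Beatriz nor any entity Beatriz controls holds a voting interest in Solent, so Beatriz still does not control it.
No new person acquires control, so the clause is not triggered.

No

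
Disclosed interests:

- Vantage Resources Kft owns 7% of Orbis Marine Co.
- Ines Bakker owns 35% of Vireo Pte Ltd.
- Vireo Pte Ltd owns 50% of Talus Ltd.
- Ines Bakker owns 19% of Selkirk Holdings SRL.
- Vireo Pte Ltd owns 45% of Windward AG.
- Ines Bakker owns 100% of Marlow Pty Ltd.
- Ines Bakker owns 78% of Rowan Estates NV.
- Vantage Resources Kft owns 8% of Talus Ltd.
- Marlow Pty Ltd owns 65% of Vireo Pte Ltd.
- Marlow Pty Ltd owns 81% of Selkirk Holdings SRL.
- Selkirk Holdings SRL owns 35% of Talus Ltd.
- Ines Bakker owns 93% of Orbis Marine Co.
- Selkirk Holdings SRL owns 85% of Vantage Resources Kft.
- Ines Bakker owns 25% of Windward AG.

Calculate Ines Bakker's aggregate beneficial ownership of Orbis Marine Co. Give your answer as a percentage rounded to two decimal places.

Ines reaches Orbis along 3 paths.
Via Selkirk → Vantage: 19% × 85% × 7% = 1.1305%.
Via Marlow → Selkirk → Vantage: 100% × 81% × 85% × 7% = 4.8195%.
Direct stake: 93% = 93%.
Total: 1.1305% + 4.8195% + 93% = 98.95%.

98.95%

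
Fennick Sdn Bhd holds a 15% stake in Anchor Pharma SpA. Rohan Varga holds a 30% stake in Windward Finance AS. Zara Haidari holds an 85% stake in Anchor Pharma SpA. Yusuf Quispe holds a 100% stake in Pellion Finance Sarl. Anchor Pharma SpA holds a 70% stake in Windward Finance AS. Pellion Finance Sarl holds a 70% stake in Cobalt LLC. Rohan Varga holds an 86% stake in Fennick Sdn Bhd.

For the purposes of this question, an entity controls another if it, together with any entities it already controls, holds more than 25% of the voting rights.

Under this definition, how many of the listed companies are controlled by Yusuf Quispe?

2

Yusuf holds 100% of Pellion, so Yusuf controls Pellion.
Pellion holds 70% of Cobalt, so Yusuf controls Cobalt.
No other company's threshold is met.
Yusuf controls 2 companies.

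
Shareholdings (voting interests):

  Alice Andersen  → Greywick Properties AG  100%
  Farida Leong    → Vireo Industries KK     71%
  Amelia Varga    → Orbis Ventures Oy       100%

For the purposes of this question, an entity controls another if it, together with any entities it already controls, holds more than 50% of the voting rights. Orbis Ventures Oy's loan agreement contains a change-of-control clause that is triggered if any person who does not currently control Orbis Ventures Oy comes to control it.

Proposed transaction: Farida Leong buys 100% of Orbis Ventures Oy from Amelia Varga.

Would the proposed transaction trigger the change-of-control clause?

Yes

The purchase adds only to Farida's holdings (Amelia's stake shrinks), so Farida is the only person who could newly come to control Orbis.
Farida holds 71% of Vireo, so Farida controls Vireo.
Neither Farida nor any entity Farida controls holds any voting interest in Orbis.
So before the transaction, Farida does not control Orbis.
After the purchase, Farida holds 100% of Orbis directly, and Amelia's stake falls to 0%.
Farida holds 100% of Orbis, so Farida controls Orbis.
Farida did not control Orbis before and does after, so the clause is triggered.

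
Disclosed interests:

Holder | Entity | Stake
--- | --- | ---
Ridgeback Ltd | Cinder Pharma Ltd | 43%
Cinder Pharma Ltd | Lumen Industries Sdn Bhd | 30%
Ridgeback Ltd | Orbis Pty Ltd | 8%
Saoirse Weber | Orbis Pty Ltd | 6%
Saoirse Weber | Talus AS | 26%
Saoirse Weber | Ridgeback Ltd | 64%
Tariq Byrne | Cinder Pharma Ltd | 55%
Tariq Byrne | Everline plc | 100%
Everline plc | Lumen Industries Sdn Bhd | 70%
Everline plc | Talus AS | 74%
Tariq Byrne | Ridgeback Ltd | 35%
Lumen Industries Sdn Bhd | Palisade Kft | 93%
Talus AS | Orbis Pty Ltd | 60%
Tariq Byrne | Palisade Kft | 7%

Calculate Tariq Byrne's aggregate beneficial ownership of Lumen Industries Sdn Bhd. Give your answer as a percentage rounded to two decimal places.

Tariq reaches Lumen along 3 paths.
Via Everline: 100% × 70% = 70%.
Via Cinder: 55% × 30% = 16.5%.
Via Ridgeback → Cinder: 35% × 43% × 30% = 4.515%.
Total: 70% + 16.5% + 4.515% = 91.015%.
Rounded: 91.02%.

91.02%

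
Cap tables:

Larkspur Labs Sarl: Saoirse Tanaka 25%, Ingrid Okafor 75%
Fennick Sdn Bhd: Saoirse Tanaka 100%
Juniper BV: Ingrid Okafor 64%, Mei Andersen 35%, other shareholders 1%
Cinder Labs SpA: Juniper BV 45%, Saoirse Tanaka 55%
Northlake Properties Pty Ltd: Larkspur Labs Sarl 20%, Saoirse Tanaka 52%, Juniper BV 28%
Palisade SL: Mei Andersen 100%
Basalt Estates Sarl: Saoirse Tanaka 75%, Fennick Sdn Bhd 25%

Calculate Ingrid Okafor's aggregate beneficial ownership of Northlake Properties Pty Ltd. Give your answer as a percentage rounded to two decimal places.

Ingrid reaches Northlake along 2 paths.
Via Larkspur: 75% × 20% = 15%.
Via Juniper: 64% × 28% = 17.92%.
Total: 15% + 17.92% = 32.92%.

32.92%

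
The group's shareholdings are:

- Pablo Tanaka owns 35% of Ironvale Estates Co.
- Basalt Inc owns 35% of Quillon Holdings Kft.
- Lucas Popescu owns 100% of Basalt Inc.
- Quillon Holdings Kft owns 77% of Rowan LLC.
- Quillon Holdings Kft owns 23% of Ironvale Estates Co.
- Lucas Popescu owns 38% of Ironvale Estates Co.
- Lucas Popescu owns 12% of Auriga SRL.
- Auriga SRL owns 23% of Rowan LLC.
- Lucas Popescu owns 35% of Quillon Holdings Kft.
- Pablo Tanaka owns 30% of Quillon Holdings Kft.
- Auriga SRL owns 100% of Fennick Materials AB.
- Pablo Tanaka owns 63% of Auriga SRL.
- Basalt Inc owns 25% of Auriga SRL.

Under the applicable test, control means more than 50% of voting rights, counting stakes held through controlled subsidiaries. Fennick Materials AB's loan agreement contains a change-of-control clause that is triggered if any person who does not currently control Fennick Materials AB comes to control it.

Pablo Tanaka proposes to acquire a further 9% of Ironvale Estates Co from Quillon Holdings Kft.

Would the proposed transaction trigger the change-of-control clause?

No

The purchase adds only to Pablo's holdings (Quillon's stake shrinks), so Pablo is the only person who could newly come to control Fennick.
Pablo holds 63% of Auriga, so Pablo controls Auriga.
Auriga holds 100% of Fennick, so Pablo controls Fennick.
So Pablo already controls Fennick before the transaction.
After the purchase, Pablo's direct stake in Ironvale rises to 35% + 9% = 44%, and Quillon's stake falls to 14%.
Pablo controlled Fennick already, so this is not a new person acquiring control; every other person's position is unchanged or reduced.
No new person acquires control, so the clause is not triggered.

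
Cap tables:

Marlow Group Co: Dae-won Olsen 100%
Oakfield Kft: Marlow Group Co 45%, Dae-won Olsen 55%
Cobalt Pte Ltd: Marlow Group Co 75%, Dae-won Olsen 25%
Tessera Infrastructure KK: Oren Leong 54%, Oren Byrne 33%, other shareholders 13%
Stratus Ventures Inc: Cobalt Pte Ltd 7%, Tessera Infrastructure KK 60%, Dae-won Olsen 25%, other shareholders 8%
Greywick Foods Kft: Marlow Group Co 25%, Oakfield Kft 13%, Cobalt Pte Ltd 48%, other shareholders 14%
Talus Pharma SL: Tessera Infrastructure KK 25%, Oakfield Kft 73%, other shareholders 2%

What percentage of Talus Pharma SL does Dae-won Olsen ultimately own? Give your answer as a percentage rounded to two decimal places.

Dae-won reaches Talus along 2 paths.
Via Marlow → Oakfield: 100% × 45% × 73% = 32.85%.
Via Oakfield: 55% × 73% = 40.15%.
Total: 32.85% + 40.15% = 73%.
Rounded: 73.00%.

73.00%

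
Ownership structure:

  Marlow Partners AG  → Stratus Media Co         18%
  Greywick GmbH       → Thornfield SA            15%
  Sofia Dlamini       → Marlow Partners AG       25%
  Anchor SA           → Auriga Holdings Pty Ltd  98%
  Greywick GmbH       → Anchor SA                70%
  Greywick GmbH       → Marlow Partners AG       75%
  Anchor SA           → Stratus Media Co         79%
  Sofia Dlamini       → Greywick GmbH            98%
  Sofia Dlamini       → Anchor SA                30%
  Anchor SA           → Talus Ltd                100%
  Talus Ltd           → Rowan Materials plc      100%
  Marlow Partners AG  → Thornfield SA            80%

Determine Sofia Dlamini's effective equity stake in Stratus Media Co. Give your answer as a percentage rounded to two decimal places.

95.62%

Sofia reaches Stratus along 4 paths.
Via Greywick → Anchor: 98% × 70% × 79% = 54.194%.
Via Anchor: 30% × 79% = 23.7%.
Via Greywick → Marlow: 98% × 75% × 18% = 13.23%.
Via Marlow: 25% × 18% = 4.5%.
Total: 54.194% + 23.7% + 13.23% + 4.5% = 95.624%.
Rounded: 95.62%.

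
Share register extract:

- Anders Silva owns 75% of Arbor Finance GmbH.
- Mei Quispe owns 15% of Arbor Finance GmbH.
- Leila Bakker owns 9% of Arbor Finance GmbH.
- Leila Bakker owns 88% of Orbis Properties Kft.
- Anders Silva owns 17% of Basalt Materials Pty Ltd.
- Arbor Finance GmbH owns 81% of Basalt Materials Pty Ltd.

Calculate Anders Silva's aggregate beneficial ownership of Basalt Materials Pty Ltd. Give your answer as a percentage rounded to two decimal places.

Anders reaches Basalt along 2 paths.
Via Arbor: 75% × 81% = 60.75%.
Direct stake: 17% = 17%.
Total: 60.75% + 17% = 77.75%.

77.75%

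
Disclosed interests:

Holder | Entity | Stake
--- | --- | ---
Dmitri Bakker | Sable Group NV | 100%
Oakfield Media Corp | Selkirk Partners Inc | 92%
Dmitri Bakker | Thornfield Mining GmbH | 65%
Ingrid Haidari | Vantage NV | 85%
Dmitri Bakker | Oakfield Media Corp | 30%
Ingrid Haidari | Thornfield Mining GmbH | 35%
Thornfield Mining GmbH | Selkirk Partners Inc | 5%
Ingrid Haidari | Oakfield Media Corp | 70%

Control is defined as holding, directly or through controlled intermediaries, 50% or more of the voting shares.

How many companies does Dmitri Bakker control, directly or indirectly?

Dmitri holds 65% of Thornfield, so Dmitri controls Thornfield.
Dmitri holds 100% of Sable, so Dmitri controls Sable.
No other company's threshold is met.
Dmitri controls 2 companies.

2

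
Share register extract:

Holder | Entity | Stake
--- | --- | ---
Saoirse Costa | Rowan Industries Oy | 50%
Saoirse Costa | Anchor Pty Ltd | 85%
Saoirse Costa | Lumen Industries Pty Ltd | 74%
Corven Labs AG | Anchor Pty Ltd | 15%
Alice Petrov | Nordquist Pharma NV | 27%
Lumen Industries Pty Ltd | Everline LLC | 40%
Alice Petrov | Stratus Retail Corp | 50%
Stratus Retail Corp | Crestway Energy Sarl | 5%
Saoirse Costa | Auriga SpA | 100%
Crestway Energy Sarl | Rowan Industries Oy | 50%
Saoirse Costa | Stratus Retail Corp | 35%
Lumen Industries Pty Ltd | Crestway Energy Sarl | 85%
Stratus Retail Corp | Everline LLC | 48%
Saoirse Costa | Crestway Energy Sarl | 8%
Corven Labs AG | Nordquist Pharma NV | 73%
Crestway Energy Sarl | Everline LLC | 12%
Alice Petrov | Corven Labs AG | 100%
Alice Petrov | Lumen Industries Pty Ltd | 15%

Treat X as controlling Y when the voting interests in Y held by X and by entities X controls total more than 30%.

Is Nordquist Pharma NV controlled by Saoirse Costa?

No

Saoirse holds 74% of Lumen, so Saoirse controls Lumen.
Saoirse holds 35% of Stratus, so Saoirse controls Stratus.
Saoirse holds 85% of Anchor, so Saoirse controls Anchor.
Lumen and Stratus and Saoirse together hold 85% + 5% + 8% = 98% of Crestway, so Saoirse controls Crestway.
Saoirse holds 100% of Auriga, so Saoirse controls Auriga.
Stratus and Lumen and Crestway together hold 48% + 40% + 12% = 100% of Everline, so Saoirse controls Everline.
Saoirse and Crestway together hold 50% + 50% = 100% of Rowan, so Saoirse controls Rowan.
Neither Saoirse nor any entity Saoirse controls holds any voting interest in Nordquist.
So Saoirse does not control Nordquist.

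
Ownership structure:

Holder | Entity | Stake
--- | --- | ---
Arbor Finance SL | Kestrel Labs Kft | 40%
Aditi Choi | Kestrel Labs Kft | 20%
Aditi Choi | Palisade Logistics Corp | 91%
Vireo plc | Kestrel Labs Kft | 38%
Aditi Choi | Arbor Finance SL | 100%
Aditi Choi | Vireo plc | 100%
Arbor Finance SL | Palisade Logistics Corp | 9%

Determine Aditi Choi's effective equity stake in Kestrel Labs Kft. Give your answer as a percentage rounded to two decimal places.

Aditi reaches Kestrel along 3 paths.
Via Vireo: 100% × 38% = 38%.
Direct stake: 20% = 20%.
Via Arbor: 100% × 40% = 40%.
Total: 38% + 20% + 40% = 98%.
Rounded: 98.00%.

98.00%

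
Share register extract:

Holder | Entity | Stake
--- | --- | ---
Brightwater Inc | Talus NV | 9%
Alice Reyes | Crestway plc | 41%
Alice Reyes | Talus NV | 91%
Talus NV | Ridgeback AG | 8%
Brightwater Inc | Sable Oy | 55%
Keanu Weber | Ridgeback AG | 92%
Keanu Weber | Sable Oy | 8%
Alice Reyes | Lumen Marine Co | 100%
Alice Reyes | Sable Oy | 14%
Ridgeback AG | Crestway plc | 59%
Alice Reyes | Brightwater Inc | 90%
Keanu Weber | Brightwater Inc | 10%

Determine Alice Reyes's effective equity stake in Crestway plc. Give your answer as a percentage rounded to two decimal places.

45.68%

Alice reaches Crestway along 3 paths.
Via Talus → Ridgeback: 91% × 8% × 59% = 4.2952%.
Via Brightwater → Talus → Ridgeback: 90% × 9% × 8% × 59% = 0.38232%.
Direct stake: 41% = 41%.
Total: 4.2952% + 0.38232% + 41% = 45.67752%.
Rounded: 45.68%.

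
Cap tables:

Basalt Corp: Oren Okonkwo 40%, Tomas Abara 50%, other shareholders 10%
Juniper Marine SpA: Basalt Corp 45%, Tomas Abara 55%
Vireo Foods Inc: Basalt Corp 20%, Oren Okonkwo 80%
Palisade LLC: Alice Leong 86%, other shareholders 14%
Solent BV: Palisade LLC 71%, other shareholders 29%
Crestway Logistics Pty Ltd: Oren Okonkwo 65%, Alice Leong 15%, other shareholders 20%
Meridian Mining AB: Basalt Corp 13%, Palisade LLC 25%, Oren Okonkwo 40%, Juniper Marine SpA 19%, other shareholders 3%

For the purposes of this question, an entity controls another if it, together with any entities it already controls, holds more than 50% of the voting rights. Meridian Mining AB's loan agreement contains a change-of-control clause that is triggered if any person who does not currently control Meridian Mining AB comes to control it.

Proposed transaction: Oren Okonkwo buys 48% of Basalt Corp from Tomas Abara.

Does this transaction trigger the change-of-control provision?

The purchase adds only to Oren's holdings (Tomas's stake shrinks), so Oren is the only person who could newly come to control Meridian.
Oren holds 80% of Vireo, so Oren controls Vireo.
Oren holds 65% of Crestway, so Oren controls Crestway.
In Meridian, Oren's side holds only 40%, not > 50%.
So before the transaction, Oren does not control Meridian.
After the purchase, Oren's direct stake in Basalt rises to 40% + 48% = 88%, and Tomas's stake falls to 2%.
Oren holds 88% of Basalt, so Oren controls Basalt.
Basalt and Oren together hold 13% + 40% = 53% of Meridian, so Oren controls Meridian.
Oren did not control Meridian before and does after, so the clause is triggered.

Yes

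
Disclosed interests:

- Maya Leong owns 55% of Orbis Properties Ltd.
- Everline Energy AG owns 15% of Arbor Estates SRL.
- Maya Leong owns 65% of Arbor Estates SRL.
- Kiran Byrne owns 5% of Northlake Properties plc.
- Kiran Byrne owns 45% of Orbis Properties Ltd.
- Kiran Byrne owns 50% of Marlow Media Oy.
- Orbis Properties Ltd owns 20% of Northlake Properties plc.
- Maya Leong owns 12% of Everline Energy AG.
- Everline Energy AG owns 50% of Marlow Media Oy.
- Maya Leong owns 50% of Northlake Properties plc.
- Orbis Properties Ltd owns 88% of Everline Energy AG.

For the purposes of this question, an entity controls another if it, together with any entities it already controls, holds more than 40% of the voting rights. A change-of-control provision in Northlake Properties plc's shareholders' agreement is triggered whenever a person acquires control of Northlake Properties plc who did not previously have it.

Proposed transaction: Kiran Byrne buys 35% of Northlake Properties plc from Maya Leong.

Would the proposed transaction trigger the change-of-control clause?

Yes

The purchase adds only to Kiran's holdings (Maya's stake shrinks), so Kiran is the only person who could newly come to control Northlake.
Kiran holds 45% of Orbis, so Kiran controls Orbis.
Orbis holds 88% of Everline, so Kiran controls Everline.
Everline and Kiran together hold 50% + 50% = 100% of Marlow, so Kiran controls Marlow.
In Northlake, Kiran's side holds only 5% + 20% = 25%, not > 40%.
So before the transaction, Kiran does not control Northlake.
After the purchase, Kiran's direct stake in Northlake rises to 5% + 35% = 40%, and Maya's stake falls to 15%.
Kiran and Orbis together hold 40% + 20% = 60% of Northlake, so Kiran controls Northlake.
Kiran did not control Northlake before and does after, so the clause is triggered.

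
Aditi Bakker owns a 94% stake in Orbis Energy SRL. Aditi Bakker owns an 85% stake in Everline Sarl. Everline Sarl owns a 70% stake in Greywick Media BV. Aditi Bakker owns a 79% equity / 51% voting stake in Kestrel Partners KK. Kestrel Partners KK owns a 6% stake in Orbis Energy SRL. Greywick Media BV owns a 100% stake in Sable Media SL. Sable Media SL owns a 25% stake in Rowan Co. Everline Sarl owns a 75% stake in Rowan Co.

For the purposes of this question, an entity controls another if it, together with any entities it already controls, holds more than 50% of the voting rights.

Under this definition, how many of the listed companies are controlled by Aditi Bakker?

6

Aditi holds 85% of Everline, so Aditi controls Everline.
Aditi holds 51% of Kestrel, so Aditi controls Kestrel.
Everline holds 70% of Greywick, so Aditi controls Greywick.
Greywick holds 100% of Sable, so Aditi controls Sable.
Kestrel and Aditi together hold 6% + 94% = 100% of Orbis, so Aditi controls Orbis.
Everline and Sable together hold 75% + 25% = 100% of Rowan, so Aditi controls Rowan.
Aditi controls 6 companies.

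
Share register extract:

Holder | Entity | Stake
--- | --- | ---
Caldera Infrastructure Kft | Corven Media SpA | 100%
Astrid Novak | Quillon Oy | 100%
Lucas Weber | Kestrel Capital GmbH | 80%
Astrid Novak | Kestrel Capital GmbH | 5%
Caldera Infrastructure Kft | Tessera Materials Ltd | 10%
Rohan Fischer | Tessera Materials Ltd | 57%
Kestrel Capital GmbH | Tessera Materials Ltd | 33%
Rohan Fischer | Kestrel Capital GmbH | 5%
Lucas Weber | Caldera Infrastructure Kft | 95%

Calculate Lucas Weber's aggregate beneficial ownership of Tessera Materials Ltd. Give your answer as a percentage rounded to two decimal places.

35.90%

Lucas reaches Tessera along 2 paths.
Via Kestrel: 80% × 33% = 26.4%.
Via Caldera: 95% × 10% = 9.5%.
Total: 26.4% + 9.5% = 35.9%.
Rounded: 35.90%.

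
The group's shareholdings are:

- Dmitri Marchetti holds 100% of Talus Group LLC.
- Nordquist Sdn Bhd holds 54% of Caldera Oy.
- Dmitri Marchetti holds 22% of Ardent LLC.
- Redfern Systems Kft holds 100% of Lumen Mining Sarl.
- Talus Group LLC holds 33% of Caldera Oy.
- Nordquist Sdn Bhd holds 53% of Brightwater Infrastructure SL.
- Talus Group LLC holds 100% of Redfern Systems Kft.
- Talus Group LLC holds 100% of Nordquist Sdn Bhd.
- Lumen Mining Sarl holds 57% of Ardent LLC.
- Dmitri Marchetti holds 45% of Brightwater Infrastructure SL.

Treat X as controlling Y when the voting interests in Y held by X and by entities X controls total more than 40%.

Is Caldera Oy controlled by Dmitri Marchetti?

Yes

Dmitri holds 100% of Talus, so Dmitri controls Talus.
Talus holds 100% of Nordquist, so Dmitri controls Nordquist.
Nordquist and Talus together hold 54% + 33% = 87% of Caldera, so Dmitri controls Caldera.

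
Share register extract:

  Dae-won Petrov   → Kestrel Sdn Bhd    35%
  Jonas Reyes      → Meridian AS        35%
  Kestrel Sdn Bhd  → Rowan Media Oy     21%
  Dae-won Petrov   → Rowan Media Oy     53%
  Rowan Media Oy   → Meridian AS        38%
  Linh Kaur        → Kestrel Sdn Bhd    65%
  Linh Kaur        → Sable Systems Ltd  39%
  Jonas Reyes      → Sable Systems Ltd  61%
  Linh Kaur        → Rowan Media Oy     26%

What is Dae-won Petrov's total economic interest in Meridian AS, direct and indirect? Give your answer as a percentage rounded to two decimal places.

22.93%

Dae-won reaches Meridian along 2 paths.
Via Kestrel → Rowan: 35% × 21% × 38% = 2.793%.
Via Rowan: 53% × 38% = 20.14%.
Total: 2.793% + 20.14% = 22.933%.
Rounded: 22.93%.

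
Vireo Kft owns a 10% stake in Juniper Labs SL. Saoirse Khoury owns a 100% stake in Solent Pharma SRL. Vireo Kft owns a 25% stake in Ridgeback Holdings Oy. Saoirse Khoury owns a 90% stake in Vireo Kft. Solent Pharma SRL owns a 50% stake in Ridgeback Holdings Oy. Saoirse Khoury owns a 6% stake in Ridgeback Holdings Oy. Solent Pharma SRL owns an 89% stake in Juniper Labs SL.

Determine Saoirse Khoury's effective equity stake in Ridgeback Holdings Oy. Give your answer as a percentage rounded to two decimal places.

Saoirse reaches Ridgeback along 3 paths.
Via Vireo: 90% × 25% = 22.5%.
Via Solent: 100% × 50% = 50%.
Direct stake: 6% = 6%.
Total: 22.5% + 50% + 6% = 78.5%.
Rounded: 78.50%.

78.50%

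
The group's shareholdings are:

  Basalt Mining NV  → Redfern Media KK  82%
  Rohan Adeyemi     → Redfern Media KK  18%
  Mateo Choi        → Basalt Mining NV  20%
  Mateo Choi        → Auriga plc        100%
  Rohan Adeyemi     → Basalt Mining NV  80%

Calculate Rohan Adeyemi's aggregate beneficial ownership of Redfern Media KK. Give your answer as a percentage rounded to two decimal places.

83.60%

Rohan reaches Redfern along 2 paths.
Via Basalt: 80% × 82% = 65.6%.
Direct stake: 18% = 18%.
Total: 65.6% + 18% = 83.6%.
Rounded: 83.60%.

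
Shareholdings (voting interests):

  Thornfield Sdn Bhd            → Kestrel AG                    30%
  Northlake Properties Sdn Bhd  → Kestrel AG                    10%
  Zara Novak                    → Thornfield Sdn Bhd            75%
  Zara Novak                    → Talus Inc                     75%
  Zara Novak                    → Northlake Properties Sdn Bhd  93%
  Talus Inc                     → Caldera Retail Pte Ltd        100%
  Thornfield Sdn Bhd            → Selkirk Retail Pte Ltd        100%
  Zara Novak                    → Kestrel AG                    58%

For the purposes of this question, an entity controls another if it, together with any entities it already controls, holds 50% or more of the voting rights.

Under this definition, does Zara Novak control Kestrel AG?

Zara holds 75% of Thornfield, so Zara controls Thornfield.
Zara holds 93% of Northlake, so Zara controls Northlake.
Northlake and Thornfield and Zara together hold 10% + 30% + 58% = 98% of Kestrel, so Zara controls Kestrel.

Yes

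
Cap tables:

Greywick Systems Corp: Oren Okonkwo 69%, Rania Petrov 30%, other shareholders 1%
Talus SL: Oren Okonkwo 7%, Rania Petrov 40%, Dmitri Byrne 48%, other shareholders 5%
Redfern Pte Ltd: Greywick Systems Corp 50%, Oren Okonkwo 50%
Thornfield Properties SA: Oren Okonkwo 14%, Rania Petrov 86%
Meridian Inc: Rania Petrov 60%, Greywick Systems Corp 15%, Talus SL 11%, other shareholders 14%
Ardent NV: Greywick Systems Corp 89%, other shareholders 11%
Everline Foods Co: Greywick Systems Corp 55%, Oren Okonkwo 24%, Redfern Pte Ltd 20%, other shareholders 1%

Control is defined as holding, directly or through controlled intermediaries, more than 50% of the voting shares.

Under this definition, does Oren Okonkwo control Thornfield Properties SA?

No

Oren holds 69% of Greywick, so Oren controls Greywick.
Greywick and Oren together hold 50% + 50% = 100% of Redfern, so Oren controls Redfern.
Greywick holds 89% of Ardent, so Oren controls Ardent.
Greywick and Oren and Redfern together hold 55% + 24% + 20% = 99% of Everline, so Oren controls Everline.
In Thornfield, Oren's side holds only 14%, not > 50%.
So Oren does not control Thornfield.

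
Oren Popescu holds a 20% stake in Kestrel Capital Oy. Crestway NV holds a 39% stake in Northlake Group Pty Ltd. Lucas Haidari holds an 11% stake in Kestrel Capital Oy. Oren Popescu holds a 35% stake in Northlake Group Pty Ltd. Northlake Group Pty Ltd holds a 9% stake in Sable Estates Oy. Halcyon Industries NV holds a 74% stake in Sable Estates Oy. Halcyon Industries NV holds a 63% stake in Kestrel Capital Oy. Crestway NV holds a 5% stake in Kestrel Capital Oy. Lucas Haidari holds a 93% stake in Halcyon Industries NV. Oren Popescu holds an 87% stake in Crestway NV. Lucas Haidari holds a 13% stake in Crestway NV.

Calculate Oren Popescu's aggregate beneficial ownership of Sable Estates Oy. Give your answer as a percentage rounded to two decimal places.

6.20%

Oren reaches Sable along 2 paths.
Via Crestway → Northlake: 87% × 39% × 9% = 3.0537%.
Via Northlake: 35% × 9% = 3.15%.
Total: 3.0537% + 3.15% = 6.2037%.
Rounded: 6.20%.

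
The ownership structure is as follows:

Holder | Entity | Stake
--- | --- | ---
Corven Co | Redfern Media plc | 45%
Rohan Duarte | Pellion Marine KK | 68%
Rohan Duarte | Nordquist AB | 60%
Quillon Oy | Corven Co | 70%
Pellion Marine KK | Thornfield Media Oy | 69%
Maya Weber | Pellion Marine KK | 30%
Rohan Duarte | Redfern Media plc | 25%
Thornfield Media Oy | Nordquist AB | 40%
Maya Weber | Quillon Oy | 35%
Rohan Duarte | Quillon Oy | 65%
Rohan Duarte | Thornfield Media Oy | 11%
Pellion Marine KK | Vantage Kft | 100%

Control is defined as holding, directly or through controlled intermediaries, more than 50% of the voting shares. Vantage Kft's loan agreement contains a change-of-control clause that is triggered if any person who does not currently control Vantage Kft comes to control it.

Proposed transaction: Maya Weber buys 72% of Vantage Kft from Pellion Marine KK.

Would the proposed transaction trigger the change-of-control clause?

The purchase adds only to Maya's holdings (Pellion's stake shrinks), so Maya is the only person who could newly come to control Vantage.
Maya's largest direct stake is 35% in Quillon, which does not meet the threshold, so Maya controls no company.
Neither Maya nor any entity Maya controls holds any voting interest in Vantage.
So before the transaction, Maya does not control Vantage.
After the purchase, Maya holds 72% of Vantage directly, and Pellion's stake falls to 28%.
Maya holds 72% of Vantage, so Maya controls Vantage.
Maya did not control Vantage before and does after, so the clause is triggered.

Yes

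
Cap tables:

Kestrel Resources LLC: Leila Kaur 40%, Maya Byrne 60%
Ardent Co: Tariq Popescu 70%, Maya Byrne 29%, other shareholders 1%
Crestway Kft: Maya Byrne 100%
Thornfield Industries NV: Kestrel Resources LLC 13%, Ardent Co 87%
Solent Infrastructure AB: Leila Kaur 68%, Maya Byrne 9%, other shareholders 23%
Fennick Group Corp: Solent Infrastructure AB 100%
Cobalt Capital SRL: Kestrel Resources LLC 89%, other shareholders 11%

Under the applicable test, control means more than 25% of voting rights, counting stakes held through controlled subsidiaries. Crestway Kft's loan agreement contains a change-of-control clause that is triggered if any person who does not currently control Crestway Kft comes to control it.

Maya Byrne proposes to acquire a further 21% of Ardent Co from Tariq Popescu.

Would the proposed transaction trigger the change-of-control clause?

The purchase adds only to Maya's holdings (Tariq's stake shrinks), so Maya is the only person who could newly come to control Crestway.
Maya holds 100% of Crestway, so Maya controls Crestway.
So Maya already controls Crestway before the transaction.
After the purchase, Maya's direct stake in Ardent rises to 29% + 21% = 50%, and Tariq's stake falls to 49%.
Maya controlled Crestway already, so this is not a new person acquiring control; every other person's position is unchanged or reduced.
No new person acquires control, so the clause is not triggered.

No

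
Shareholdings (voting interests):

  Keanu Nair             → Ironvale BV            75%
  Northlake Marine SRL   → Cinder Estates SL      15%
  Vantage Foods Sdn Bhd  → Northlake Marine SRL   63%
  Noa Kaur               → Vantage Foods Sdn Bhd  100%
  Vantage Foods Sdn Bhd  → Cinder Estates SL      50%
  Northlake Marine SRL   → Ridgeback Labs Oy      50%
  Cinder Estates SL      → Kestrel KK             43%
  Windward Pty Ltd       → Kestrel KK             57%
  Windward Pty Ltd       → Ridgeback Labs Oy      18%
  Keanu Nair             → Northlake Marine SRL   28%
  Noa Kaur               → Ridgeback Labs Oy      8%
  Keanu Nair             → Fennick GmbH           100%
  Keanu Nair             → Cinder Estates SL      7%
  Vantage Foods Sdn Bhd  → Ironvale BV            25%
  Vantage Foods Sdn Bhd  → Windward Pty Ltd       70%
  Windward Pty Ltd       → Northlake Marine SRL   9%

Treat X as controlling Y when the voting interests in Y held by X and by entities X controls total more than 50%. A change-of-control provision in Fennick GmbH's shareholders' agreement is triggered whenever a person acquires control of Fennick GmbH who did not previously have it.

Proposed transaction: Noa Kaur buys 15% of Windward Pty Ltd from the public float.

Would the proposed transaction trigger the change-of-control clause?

The purchase changes only Noa's holdings, so Noa is the only person who could newly come to control Fennick.
Noa holds 100% of Vantage, so Noa controls Vantage.
Vantage holds 70% of Windward, so Noa controls Windward.
Vantage and Windward together hold 63% + 9% = 72% of Northlake, so Noa controls Northlake.
Northlake and Vantage together hold 15% + 50% = 65% of Cinder, so Noa controls Cinder.
Cinder and Windward together hold 43% + 57% = 100% of Kestrel, so Noa controls Kestrel.
Noa and Northlake and Windward together hold 8% + 50% + 18% = 76% of Ridgeback, so Noa controls Ridgeback.
Neither Noa nor any entity Noa controls holds any voting interest in Fennick.
So before the transaction, Noa does not control Fennick.
After the purchase, Noa holds 15% of Windward directly.
Vantage and Noa together hold 70% + 15% = 85% of Windward, so Noa controls Windward.
After the transaction, neither Noa nor any entity Noa controls holds a voting interest in Fennick, so Noa still does not control it.
No new person acquires control, so the clause is not triggered.

No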